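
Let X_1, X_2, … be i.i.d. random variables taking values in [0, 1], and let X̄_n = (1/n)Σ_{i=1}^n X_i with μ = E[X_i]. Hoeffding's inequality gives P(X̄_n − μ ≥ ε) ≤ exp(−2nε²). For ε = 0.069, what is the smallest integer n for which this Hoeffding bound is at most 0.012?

Require exp(−2nε²) ≤ 0.012, i.e. 2nε² ≥ ln(1/0.012) = 4.422849.
So n ≥ 4.422849 / (2·0.069²) = 464.487.
The smallest integer n is 465.

465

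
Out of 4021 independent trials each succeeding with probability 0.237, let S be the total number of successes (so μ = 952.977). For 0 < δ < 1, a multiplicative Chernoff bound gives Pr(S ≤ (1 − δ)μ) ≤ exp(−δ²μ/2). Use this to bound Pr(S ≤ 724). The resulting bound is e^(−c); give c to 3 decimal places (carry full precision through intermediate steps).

Write 724 = (1 − δ)μ, so δ = 1 − 724/952.977 = 0.2402755…
Then the exponent is δ²μ/2 = (μ − 724)²/(2μ) = 27.508779.

27.509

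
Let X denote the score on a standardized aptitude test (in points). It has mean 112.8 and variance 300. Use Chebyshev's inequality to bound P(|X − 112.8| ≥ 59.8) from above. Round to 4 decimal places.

0.0839

Chebyshev: P(|X − μ| ≥ t) ≤ Var(X)/t².
Bound = 300 / 3576.04 = 0.0839.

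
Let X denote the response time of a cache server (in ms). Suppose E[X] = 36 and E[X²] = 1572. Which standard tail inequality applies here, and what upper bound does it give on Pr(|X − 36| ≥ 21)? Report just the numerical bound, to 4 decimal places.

The first two moments determine the variance, so Chebyshev's inequality is the sharpest standard bound available.
Var(X) = E[X²] − (E[X])² = 1572 − 1296 = 276.
Chebyshev's inequality: Pr(|X − μ| ≥ t) ≤ Var(X)/t² = 276/441 = 0.6259.

0.6259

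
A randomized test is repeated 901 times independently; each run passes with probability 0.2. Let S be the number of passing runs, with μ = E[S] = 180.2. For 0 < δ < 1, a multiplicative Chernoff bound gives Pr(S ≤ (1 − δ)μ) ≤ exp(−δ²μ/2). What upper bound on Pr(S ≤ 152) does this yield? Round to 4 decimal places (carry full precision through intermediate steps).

0.1101

Write 152 = (1 − δ)μ, so δ = 1 − 152/180.2 = 0.1564928…
Then the exponent is δ²μ/2 = (μ − 152)²/(2μ) = 2.206548.
Bound = exp(−2.206548) = 0.11008.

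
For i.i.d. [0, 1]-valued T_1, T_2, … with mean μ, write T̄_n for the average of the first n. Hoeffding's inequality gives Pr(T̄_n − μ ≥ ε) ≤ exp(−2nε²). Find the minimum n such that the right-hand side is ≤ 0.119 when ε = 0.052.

Require exp(−2nε²) ≤ 0.119, i.e. 2nε² ≥ ln(1/0.119) = 2.128632.
So n ≥ 2.128632 / (2·0.052²) = 393.608.
The smallest integer n is 394.

394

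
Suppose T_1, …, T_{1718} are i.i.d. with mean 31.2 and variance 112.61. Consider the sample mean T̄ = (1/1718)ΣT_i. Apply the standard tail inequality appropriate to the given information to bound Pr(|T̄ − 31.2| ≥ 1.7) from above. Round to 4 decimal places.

With mean and variance of each term known, Chebyshev's inequality bounds the deviation of the sum (or sample mean).
Var(T̄) = Var(T_i)/n = 112.61/1718 = 0.065547.
Chebyshev: Pr(|T̄ − 31.2| ≥ 1.7) ≤ Var(T̄)/(1.7)² = 112.61/(1718·1.7²) = 0.0227.

0.0227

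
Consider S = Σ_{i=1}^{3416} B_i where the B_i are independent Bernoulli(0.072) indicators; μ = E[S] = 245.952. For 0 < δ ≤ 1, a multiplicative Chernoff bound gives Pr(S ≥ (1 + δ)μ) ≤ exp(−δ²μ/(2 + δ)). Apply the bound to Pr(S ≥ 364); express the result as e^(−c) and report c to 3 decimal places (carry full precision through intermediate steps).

22.847

Write 364 = (1 + δ)μ, so δ = 364/245.952 − 1 = 0.4799636…
Then the exponent is δ²μ/(2 + δ) = (364 − μ)² / (μ·(2 + δ)) = 22.846602.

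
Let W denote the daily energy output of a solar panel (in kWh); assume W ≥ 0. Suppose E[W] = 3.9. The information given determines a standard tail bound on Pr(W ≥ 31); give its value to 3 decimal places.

0.126

Only the mean of a non-negative variable is known, so Markov's inequality is the applicable tail bound.
Markov's inequality: for a non-negative random variable, Pr(W ≥ a) ≤ E[W]/a.
Here E[W] = 3.9 and a = 31, so the bound is 3.9/31 = 0.1258.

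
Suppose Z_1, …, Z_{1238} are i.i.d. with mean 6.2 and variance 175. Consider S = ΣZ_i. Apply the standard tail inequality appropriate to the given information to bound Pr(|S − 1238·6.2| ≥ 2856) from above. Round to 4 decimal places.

0.0266

With mean and variance of each term known, Chebyshev's inequality bounds the deviation of the sum (or sample mean).
Var(S) = n·Var(Z_i) = 1238·175 = 216650.
Chebyshev: Pr(|S − 1238·6.2| ≥ 2856) ≤ Var(S)/2856² = 216650/8156736 = 0.0266.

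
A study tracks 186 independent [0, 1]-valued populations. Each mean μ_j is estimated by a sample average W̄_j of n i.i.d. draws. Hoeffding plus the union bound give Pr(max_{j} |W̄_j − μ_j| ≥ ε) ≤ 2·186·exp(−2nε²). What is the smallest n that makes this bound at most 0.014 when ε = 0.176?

165

Need 2·186·exp(−2nε²) ≤ 0.014, i.e. exp(−2nε²) ≤ 0.014/372.
So 2nε² ≥ ln(372/0.014) = 10.187592.
Hence n ≥ 10.187592/(2·0.176²) = 164.443.
The smallest integer n is 165.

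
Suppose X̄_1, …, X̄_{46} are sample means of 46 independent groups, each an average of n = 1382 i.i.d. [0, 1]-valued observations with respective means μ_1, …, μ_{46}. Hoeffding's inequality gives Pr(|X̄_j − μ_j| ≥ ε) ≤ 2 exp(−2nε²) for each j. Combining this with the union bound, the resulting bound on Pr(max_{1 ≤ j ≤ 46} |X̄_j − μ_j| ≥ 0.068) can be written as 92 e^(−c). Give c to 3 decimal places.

Union bound over the 46 events: Pr(max_{1 ≤ j ≤ 46} |X̄_j − μ_j| ≥ 0.068) ≤ 46·2·exp(−2nε²) = 92 exp(−2·1382·0.068²).
So c = 2·1382·0.068² = 12.7807.

12.781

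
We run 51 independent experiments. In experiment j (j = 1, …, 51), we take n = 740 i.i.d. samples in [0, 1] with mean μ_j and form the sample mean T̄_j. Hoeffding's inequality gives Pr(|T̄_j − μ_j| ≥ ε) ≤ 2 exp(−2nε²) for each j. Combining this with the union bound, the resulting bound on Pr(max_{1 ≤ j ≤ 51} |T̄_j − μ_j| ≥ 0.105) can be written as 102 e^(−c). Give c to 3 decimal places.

16.317

Union bound over the 51 events: Pr(max_{1 ≤ j ≤ 51} |T̄_j − μ_j| ≥ 0.105) ≤ 51·2·exp(−2nε²) = 102 exp(−2·740·0.105²).
So c = 2·740·0.105² = 16.3170.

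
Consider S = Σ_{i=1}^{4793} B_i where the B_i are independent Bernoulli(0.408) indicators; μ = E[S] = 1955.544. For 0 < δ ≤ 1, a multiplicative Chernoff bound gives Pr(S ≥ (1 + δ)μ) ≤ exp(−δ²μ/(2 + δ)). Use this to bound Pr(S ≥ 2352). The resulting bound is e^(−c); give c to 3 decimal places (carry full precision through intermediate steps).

36.489

Write 2352 = (1 + δ)μ, so δ = 2352/1955.544 − 1 = 0.2027344…
Then the exponent is δ²μ/(2 + δ) = (2352 − μ)² / (μ·(2 + δ)) = 36.488858.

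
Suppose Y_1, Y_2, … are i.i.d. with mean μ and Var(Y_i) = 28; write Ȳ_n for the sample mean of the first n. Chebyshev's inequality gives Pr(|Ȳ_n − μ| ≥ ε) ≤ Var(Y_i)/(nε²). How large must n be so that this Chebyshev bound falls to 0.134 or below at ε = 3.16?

Require 28/(n·3.16²) ≤ 0.134, i.e. n ≥ 28/(0.134·3.16²) = 20.926.
The smallest integer n is 21.

21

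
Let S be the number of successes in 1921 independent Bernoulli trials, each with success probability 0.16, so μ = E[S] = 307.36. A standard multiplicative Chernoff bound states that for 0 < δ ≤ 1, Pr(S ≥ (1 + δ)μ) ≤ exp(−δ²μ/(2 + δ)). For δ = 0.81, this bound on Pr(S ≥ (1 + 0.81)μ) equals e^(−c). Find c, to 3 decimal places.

c = δ²μ/(2 + δ) = 0.81²·307.36/(2 + 0.81) = 71.7647.

71.765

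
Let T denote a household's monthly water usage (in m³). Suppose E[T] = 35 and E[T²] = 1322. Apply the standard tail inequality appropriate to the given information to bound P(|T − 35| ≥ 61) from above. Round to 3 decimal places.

The first two moments determine the variance, so Chebyshev's inequality is the sharpest standard bound available.
Var(T) = E[T²] − (E[T])² = 1322 − 1225 = 97.
Chebyshev's inequality: P(|T − μ| ≥ t) ≤ Var(T)/t² = 97/3721 = 0.0261.

0.026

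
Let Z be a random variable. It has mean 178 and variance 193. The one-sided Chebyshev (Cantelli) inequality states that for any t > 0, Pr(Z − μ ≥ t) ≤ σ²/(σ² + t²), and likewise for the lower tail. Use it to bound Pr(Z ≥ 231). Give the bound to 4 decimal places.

0.0643

Here σ² = 193 and t = 53, so σ² + t² = 3002.
Cantelli's bound: 193/3002 = 0.0643.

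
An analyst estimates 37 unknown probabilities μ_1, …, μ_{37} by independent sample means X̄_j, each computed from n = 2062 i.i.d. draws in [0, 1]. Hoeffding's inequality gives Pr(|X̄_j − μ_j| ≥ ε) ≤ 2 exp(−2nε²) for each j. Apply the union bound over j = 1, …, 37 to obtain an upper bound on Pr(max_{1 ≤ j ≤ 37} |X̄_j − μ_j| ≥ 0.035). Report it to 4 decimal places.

Per-experiment Hoeffding bound: 2·exp(−2·2062·0.035²) = 2·exp(−5.05190) = 0.012794.
Union bound over 37 events: 37·0.012794 = 0.47339.

0.4734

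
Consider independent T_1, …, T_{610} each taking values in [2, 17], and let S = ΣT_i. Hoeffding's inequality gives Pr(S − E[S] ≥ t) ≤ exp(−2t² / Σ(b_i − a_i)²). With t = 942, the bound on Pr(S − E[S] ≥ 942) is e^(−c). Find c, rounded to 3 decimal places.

Σ(b_i − a_i)² = 610·(15)² = 137250.
c = 2t²/137250 = 2·942²/137250 = 12.9306.

12.931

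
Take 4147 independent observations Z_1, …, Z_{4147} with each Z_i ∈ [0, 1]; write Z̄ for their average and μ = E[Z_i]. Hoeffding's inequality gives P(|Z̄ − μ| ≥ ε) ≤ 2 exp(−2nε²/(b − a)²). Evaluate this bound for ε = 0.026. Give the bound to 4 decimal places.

0.0073

Exponent: 2nε²/(b − a)² = 2·4147·0.026² / 1² = 5.60674.
Bound = 2·exp(−5.60674) = 0.00735.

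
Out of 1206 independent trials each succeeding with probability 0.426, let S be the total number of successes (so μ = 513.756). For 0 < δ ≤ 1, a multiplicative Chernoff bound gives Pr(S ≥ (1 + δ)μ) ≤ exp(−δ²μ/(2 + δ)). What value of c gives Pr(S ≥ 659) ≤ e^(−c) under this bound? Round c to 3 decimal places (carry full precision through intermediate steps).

17.988

Write 659 = (1 + δ)μ, so δ = 659/513.756 − 1 = 0.2827101…
Then the exponent is δ²μ/(2 + δ) = (659 − μ)² / (μ·(2 + δ)) = 17.988243.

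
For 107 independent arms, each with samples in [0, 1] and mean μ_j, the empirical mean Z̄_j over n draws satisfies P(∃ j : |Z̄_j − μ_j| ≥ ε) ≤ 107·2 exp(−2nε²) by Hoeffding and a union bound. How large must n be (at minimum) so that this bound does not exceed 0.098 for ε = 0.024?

6675

Need 2·107·exp(−2nε²) ≤ 0.098, i.e. exp(−2nε²) ≤ 0.098/214.
So 2nε² ≥ ln(214/0.098) = 7.688764.
Hence n ≥ 7.688764/(2·0.024²) = 6674.274.
The smallest integer n is 6675.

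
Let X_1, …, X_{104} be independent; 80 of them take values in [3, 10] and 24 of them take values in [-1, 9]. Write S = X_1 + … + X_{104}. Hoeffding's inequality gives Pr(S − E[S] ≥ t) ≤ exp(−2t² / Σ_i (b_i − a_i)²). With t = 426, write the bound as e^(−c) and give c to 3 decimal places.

Σ(b_i − a_i)² = 80·7² + 24·10² = 6320.
c = 2t² / 6320 = 2·426² / 6320 = 57.4291.

57.429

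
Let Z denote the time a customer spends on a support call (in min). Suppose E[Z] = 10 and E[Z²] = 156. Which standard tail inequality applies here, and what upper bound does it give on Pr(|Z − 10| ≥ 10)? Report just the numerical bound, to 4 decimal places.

The first two moments determine the variance, so Chebyshev's inequality is the sharpest standard bound available.
Var(Z) = E[Z²] − (E[Z])² = 156 − 100 = 56.
Chebyshev's inequality: Pr(|Z − μ| ≥ t) ≤ Var(Z)/t² = 56/100 = 0.5600.

0.5600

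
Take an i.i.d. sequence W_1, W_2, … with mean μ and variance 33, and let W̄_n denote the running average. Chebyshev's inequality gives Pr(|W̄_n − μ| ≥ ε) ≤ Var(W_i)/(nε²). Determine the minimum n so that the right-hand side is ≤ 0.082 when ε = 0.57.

1239

Require 33/(n·0.57²) ≤ 0.082, i.e. n ≥ 33/(0.082·0.57²) = 1238.655.
The smallest integer n is 1239.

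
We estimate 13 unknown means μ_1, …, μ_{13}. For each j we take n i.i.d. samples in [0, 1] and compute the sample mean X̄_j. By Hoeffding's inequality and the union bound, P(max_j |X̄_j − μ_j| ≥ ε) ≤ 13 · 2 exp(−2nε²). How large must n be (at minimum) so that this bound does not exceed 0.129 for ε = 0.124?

Need 2·13·exp(−2nε²) ≤ 0.129, i.e. exp(−2nε²) ≤ 0.129/26.
So 2nε² ≥ ln(26/0.129) = 5.306039.
Hence n ≥ 5.306039/(2·0.124²) = 172.543.
The smallest integer n is 173.

173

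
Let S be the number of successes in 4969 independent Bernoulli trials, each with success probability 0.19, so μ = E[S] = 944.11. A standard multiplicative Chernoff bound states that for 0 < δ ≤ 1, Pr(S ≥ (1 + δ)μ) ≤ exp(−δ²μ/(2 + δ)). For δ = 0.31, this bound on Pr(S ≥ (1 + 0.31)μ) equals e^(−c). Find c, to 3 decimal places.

c = δ²μ/(2 + δ) = 0.31²·944.11/(2 + 0.31) = 39.2766.

39.277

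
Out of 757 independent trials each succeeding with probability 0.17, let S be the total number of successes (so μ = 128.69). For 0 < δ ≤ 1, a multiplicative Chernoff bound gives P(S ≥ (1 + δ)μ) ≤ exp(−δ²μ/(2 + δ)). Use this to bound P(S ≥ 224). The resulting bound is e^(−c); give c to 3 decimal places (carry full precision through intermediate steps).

Write 224 = (1 + δ)μ, so δ = 224/128.69 − 1 = 0.740617…
Then the exponent is δ²μ/(2 + δ) = (224 − μ)² / (μ·(2 + δ)) = 25.756319.

25.756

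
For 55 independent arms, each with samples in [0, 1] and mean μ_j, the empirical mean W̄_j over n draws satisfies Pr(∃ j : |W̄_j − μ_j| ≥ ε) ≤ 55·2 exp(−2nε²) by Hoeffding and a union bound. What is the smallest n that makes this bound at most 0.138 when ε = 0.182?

Need 2·55·exp(−2nε²) ≤ 0.138, i.e. exp(−2nε²) ≤ 0.138/110.
So 2nε² ≥ ln(110/0.138) = 6.680982.
Hence n ≥ 6.680982/(2·0.182²) = 100.848.
The smallest integer n is 101.

101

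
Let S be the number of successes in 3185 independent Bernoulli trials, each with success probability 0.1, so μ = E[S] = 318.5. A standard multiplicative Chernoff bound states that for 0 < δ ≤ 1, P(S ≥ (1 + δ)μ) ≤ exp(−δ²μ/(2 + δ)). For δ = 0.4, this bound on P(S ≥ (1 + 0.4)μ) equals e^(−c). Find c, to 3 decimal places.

21.233

c = δ²μ/(2 + δ) = 0.4²·318.5/(2 + 0.4) = 21.2333.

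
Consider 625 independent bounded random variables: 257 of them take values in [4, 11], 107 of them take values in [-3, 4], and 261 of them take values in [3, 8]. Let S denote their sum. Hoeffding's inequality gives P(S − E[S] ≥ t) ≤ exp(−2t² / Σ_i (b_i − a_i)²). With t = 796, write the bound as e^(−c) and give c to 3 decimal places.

Σ(b_i − a_i)² = 257·7² + 107·7² + 261·5² = 24361.
c = 2t² / 24361 = 2·796² / 24361 = 52.0189.

52.019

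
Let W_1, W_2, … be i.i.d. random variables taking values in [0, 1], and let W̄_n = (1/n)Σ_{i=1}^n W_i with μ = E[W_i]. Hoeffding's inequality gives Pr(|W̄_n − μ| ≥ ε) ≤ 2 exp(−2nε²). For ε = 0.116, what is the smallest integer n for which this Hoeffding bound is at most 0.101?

111

Require 2·exp(−2nε²) ≤ 0.101, i.e. 2nε² ≥ ln(2/0.101) = 2.985782.
So n ≥ 2.985782 / (2·0.116²) = 110.946.
The smallest integer n is 111.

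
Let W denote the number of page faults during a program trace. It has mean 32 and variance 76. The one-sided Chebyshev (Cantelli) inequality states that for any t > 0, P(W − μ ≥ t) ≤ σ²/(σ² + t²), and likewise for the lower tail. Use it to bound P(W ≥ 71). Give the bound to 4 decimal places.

Here σ² = 76 and t = 39, so σ² + t² = 1597.
Cantelli's bound: 76/1597 = 0.0476.

0.0476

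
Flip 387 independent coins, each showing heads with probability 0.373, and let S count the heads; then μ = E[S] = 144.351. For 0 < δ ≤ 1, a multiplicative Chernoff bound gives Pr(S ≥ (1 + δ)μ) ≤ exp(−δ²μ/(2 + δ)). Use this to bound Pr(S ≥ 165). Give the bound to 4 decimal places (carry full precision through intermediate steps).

0.2520

Write 165 = (1 + δ)μ, so δ = 165/144.351 − 1 = 0.1430472…
Then the exponent is δ²μ/(2 + δ) = (165 − μ)² / (μ·(2 + δ)) = 1.378309.
Bound = exp(−1.378309) = 0.25200.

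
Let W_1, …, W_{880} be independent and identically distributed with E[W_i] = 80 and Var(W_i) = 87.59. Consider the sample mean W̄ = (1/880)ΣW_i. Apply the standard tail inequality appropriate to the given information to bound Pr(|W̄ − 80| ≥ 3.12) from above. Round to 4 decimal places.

With mean and variance of each term known, Chebyshev's inequality bounds the deviation of the sum (or sample mean).
Var(W̄) = Var(W_i)/n = 87.59/880 = 0.099534.
Chebyshev: Pr(|W̄ − 80| ≥ 3.12) ≤ Var(W̄)/(3.12)² = 87.59/(880·3.12²) = 0.0102.

0.0102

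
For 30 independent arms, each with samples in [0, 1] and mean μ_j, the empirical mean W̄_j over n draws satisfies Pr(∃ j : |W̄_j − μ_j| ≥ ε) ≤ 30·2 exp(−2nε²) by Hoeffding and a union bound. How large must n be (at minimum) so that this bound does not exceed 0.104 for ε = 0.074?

581

Need 2·30·exp(−2nε²) ≤ 0.104, i.e. exp(−2nε²) ≤ 0.104/60.
So 2nε² ≥ ln(60/0.104) = 6.357709.
Hence n ≥ 6.357709/(2·0.074²) = 580.507.
The smallest integer n is 581.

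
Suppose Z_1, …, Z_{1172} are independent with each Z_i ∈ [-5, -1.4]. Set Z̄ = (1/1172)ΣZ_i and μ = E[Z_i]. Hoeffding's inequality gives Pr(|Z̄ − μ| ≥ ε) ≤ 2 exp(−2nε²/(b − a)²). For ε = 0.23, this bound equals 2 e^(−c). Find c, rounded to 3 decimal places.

c = 2nε²/(b − a)² = 2·1172·0.23² / 3.6² = 9.5677.

9.568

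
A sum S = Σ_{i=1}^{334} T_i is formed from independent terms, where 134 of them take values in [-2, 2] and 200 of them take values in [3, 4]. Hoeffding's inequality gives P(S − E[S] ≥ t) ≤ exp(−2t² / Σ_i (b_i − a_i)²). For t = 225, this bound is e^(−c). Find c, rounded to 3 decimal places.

Σ(b_i − a_i)² = 134·4² + 200·1² = 2344.
c = 2t² / 2344 = 2·225² / 2344 = 43.1954.

43.195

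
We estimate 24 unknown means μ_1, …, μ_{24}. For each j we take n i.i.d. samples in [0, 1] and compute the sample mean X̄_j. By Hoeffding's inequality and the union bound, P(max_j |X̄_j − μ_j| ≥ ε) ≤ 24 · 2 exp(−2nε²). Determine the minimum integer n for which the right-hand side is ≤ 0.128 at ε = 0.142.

147

Need 2·24·exp(−2nε²) ≤ 0.128, i.e. exp(−2nε²) ≤ 0.128/48.
So 2nε² ≥ ln(48/0.128) = 5.926926.
Hence n ≥ 5.926926/(2·0.142²) = 146.968.
The smallest integer n is 147.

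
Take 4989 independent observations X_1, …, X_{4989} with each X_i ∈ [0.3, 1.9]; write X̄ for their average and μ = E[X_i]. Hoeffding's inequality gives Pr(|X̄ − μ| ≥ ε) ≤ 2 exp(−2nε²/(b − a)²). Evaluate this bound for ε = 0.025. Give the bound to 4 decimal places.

Exponent: 2nε²/(b − a)² = 2·4989·0.025² / 1.6² = 2.43604.
Bound = 2·exp(−2.43604) = 0.17501.

0.1750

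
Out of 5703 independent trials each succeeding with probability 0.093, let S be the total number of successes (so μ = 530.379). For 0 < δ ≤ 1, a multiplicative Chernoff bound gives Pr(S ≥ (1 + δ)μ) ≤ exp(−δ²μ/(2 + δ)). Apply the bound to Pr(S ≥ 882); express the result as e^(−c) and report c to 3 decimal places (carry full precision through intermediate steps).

87.538

Write 882 = (1 + δ)μ, so δ = 882/530.379 − 1 = 0.6629618…
Then the exponent is δ²μ/(2 + δ) = (882 − μ)² / (μ·(2 + δ)) = 87.538350.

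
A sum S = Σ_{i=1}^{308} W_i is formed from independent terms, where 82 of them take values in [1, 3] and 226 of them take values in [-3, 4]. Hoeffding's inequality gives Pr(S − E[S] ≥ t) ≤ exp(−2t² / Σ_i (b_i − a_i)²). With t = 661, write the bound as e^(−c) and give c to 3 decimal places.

Σ(b_i − a_i)² = 82·2² + 226·7² = 11402.
c = 2t² / 11402 = 2·661² / 11402 = 76.6394.

76.639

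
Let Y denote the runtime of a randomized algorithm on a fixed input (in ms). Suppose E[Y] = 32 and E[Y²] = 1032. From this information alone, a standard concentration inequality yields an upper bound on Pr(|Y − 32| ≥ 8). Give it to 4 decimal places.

The first two moments determine the variance, so Chebyshev's inequality is the sharpest standard bound available.
Var(Y) = E[Y²] − (E[Y])² = 1032 − 1024 = 8.
Chebyshev's inequality: Pr(|Y − μ| ≥ t) ≤ Var(Y)/t² = 8/64 = 0.1250.

0.1250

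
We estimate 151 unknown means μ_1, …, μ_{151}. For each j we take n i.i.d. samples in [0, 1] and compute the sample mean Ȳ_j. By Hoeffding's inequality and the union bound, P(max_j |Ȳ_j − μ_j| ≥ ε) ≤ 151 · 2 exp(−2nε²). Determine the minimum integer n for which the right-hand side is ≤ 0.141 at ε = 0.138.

Need 2·151·exp(−2nε²) ≤ 0.141, i.e. exp(−2nε²) ≤ 0.141/302.
So 2nε² ≥ ln(302/0.141) = 7.669422.
Hence n ≥ 7.669422/(2·0.138²) = 201.361.
The smallest integer n is 202.

202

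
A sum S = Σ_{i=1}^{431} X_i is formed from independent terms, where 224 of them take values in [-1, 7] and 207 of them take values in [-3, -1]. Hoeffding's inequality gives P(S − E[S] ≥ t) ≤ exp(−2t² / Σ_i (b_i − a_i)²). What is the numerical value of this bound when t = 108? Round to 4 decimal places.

0.2147

Σ(b_i − a_i)² = 224·8² + 207·2² = 15164.
Exponent = 2·108² / 15164 = 1.53838.
Bound = exp(−1.53838) = 0.21473.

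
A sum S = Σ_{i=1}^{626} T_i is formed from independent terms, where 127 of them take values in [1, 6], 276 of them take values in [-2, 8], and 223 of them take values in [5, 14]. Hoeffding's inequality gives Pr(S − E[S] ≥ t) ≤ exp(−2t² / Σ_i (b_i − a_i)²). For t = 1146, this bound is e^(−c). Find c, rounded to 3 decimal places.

53.783

Σ(b_i − a_i)² = 127·5² + 276·10² + 223·9² = 48838.
c = 2t² / 48838 = 2·1146² / 48838 = 53.7825.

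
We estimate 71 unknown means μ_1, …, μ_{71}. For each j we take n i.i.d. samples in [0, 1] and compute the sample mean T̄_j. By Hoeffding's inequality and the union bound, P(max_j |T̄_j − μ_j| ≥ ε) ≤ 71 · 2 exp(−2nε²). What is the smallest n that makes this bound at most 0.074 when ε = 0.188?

107

Need 2·71·exp(−2nε²) ≤ 0.074, i.e. exp(−2nε²) ≤ 0.074/142.
So 2nε² ≥ ln(142/0.074) = 7.559517.
Hence n ≥ 7.559517/(2·0.188²) = 106.942.
The smallest integer n is 107.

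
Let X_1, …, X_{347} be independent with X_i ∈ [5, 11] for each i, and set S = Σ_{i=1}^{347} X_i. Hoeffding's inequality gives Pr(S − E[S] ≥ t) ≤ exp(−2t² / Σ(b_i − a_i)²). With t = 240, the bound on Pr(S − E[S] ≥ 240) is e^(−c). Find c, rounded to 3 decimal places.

9.222

Σ(b_i − a_i)² = 347·(6)² = 12492.
c = 2t²/12492 = 2·240²/12492 = 9.2219.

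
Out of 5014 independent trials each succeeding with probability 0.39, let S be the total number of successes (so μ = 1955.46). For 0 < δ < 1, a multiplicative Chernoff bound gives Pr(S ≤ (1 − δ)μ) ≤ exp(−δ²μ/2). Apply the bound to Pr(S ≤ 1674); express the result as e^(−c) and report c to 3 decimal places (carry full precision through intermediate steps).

Write 1674 = (1 − δ)μ, so δ = 1 − 1674/1955.46 = 0.1439354…
Then the exponent is δ²μ/2 = (μ − 1674)²/(2μ) = 20.256035.

20.256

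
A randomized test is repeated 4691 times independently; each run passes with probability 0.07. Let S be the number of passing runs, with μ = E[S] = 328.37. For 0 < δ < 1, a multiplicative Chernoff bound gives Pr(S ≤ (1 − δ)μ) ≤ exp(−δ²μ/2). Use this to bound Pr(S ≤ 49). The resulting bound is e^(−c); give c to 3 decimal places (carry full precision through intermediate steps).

118.841

Write 49 = (1 − δ)μ, so δ = 1 − 49/328.37 = 0.8507781…
Then the exponent is δ²μ/2 = (μ − 49)²/(2μ) = 118.840937.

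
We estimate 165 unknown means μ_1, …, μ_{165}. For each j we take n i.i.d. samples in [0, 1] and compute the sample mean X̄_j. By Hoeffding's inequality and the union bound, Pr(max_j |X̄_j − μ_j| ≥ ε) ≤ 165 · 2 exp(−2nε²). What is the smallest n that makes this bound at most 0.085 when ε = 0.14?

211

Need 2·165·exp(−2nε²) ≤ 0.085, i.e. exp(−2nε²) ≤ 0.085/330.
So 2nε² ≥ ln(330/0.085) = 8.264197.
Hence n ≥ 8.264197/(2·0.14²) = 210.821.
The smallest integer n is 211.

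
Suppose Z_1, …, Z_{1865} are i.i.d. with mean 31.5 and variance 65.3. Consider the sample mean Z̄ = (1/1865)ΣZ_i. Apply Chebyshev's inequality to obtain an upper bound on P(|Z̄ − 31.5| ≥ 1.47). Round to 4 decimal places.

0.0162

Var(Z̄) = Var(Z_i)/n = 65.3/1865 = 0.035013.
Chebyshev: P(|Z̄ − 31.5| ≥ 1.47) ≤ Var(Z̄)/(1.47)² = 65.3/(1865·1.47²) = 0.0162.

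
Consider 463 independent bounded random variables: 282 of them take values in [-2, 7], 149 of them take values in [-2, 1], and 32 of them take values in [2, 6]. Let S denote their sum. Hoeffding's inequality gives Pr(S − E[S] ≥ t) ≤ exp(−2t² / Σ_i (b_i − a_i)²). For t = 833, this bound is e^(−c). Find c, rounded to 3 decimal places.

Σ(b_i − a_i)² = 282·9² + 149·3² + 32·4² = 24695.
c = 2t² / 24695 = 2·833² / 24695 = 56.1967.

56.197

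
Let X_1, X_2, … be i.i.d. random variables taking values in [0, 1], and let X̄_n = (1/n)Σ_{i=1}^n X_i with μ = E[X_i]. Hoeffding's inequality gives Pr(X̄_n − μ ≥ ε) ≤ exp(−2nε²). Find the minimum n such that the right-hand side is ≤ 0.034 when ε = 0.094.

Require exp(−2nε²) ≤ 0.034, i.e. 2nε² ≥ ln(1/0.034) = 3.381395.
So n ≥ 3.381395 / (2·0.094²) = 191.342.
The smallest integer n is 192.

192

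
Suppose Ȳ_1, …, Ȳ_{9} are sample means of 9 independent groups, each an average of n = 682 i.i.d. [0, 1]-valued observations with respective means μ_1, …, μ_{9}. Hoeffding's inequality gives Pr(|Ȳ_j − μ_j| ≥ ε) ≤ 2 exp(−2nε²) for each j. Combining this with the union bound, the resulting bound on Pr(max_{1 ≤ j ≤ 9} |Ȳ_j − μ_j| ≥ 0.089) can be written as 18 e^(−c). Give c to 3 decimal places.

10.804

Union bound over the 9 events: Pr(max_{1 ≤ j ≤ 9} |Ȳ_j − μ_j| ≥ 0.089) ≤ 9·2·exp(−2nε²) = 18 exp(−2·682·0.089²).
So c = 2·682·0.089² = 10.8042.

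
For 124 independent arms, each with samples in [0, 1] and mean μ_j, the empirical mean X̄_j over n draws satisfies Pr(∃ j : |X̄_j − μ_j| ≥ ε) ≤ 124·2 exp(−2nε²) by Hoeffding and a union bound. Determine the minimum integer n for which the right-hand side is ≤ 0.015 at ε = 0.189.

Need 2·124·exp(−2nε²) ≤ 0.015, i.e. exp(−2nε²) ≤ 0.015/248.
So 2nε² ≥ ln(248/0.015) = 9.713134.
Hence n ≥ 9.713134/(2·0.189²) = 135.958.
The smallest integer n is 136.

136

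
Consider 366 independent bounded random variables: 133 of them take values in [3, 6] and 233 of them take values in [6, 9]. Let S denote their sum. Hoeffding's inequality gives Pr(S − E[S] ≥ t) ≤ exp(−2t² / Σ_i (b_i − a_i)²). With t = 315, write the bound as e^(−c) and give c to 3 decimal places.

Σ(b_i − a_i)² = 133·3² + 233·3² = 3294.
c = 2t² / 3294 = 2·315² / 3294 = 60.2459.

60.246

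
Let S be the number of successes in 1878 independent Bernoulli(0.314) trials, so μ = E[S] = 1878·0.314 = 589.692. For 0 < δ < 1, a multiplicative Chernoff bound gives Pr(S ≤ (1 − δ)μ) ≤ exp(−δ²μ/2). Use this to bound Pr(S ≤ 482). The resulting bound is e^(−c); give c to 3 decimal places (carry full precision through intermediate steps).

9.834

Write 482 = (1 − δ)μ, so δ = 1 − 482/589.692 = 0.1826241…
Then the exponent is δ²μ/2 = (μ − 482)²/(2μ) = 9.833580.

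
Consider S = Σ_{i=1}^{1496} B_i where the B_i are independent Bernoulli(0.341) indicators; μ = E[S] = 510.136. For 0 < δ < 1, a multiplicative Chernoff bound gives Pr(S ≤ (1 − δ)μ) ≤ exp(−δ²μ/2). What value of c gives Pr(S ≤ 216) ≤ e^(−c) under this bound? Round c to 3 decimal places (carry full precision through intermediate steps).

Write 216 = (1 − δ)μ, so δ = 1 − 216/510.136 = 0.5765835…
Then the exponent is δ²μ/2 = (μ − 216)²/(2μ) = 84.796982.

84.797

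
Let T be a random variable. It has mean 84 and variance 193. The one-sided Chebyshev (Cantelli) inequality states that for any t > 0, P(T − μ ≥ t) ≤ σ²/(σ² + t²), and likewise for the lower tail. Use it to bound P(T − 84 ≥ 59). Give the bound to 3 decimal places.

Here σ² = 193 and t = 59, so σ² + t² = 3674.
Cantelli's bound: 193/3674 = 0.0525.

0.053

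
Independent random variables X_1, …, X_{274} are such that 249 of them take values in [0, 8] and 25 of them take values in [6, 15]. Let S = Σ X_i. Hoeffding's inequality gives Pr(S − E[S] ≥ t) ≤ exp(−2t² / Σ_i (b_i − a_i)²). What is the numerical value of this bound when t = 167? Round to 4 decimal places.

Σ(b_i − a_i)² = 249·8² + 25·9² = 17961.
Exponent = 2·167² / 17961 = 3.10551.
Bound = exp(−3.10551) = 0.04480.

0.0448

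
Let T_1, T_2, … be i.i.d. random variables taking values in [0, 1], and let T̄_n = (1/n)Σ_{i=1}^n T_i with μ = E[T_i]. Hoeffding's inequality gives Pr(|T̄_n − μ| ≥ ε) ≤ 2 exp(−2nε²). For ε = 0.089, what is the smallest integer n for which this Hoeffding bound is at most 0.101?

Require 2·exp(−2nε²) ≤ 0.101, i.e. 2nε² ≥ ln(2/0.101) = 2.985782.
So n ≥ 2.985782 / (2·0.089²) = 188.473.
The smallest integer n is 189.

189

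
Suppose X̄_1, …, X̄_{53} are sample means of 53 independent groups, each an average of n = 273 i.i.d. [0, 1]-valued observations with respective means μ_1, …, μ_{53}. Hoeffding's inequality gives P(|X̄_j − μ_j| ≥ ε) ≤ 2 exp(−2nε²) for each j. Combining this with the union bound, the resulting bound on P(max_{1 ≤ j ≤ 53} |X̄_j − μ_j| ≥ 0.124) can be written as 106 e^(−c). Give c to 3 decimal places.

8.395

Union bound over the 53 events: P(max_{1 ≤ j ≤ 53} |X̄_j − μ_j| ≥ 0.124) ≤ 53·2·exp(−2nε²) = 106 exp(−2·273·0.124²).
So c = 2·273·0.124² = 8.3953.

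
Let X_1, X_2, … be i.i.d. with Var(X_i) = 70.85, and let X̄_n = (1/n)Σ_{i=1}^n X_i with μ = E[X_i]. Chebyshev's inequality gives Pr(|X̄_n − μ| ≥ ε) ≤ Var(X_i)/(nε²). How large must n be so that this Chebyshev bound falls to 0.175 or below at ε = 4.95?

17

Require 70.85/(n·4.95²) ≤ 0.175, i.e. n ≥ 70.85/(0.175·4.95²) = 16.523.
The smallest integer n is 17.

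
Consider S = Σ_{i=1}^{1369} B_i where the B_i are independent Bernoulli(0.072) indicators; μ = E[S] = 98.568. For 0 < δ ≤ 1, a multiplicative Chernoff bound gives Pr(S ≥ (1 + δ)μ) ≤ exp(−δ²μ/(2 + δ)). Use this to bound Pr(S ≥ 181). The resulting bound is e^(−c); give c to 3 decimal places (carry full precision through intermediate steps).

24.305

Write 181 = (1 + δ)μ, so δ = 181/98.568 − 1 = 0.8362958…
Then the exponent is δ²μ/(2 + δ) = (181 − μ)² / (μ·(2 + δ)) = 24.305481.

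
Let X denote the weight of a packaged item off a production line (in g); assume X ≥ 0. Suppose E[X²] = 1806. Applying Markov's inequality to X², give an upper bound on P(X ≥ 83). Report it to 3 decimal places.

Since X ≥ 0, the event {X ≥ 83} is the same as {X² ≥ 6889}.
Markov's inequality applied to X² gives P(X² ≥ 6889) ≤ E[X²]/6889 = 1806/6889 = 0.2622.

0.262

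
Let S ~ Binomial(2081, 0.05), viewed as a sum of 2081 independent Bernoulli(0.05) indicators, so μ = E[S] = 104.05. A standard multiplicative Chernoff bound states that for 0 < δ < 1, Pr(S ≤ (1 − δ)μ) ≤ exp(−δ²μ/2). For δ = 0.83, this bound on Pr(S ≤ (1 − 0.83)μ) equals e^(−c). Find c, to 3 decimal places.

c = δ²μ/2 = 0.83²·104.05/2 = 35.8400.

35.840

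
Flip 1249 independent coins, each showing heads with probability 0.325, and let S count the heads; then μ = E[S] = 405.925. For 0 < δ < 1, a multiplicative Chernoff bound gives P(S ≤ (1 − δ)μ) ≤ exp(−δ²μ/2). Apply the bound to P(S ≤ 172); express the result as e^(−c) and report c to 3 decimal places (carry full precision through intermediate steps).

Write 172 = (1 − δ)μ, so δ = 1 − 172/405.925 = 0.5762764…
Then the exponent is δ²μ/2 = (μ − 172)²/(2μ) = 67.402729.

67.403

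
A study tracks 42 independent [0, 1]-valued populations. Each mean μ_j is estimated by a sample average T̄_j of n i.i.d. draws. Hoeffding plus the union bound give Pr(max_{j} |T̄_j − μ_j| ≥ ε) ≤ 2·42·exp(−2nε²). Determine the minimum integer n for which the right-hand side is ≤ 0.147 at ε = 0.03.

3527

Need 2·42·exp(−2nε²) ≤ 0.147, i.e. exp(−2nε²) ≤ 0.147/84.
So 2nε² ≥ ln(84/0.147) = 6.348139.
Hence n ≥ 6.348139/(2·0.03²) = 3526.744.
The smallest integer n is 3527.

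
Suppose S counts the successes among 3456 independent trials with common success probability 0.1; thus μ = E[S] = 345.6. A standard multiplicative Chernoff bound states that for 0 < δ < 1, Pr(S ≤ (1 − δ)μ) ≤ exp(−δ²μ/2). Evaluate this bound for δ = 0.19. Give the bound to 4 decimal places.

Exponent = δ²μ/2 = 0.19²·345.6/2 = 6.2381.
Bound = exp(−6.2381) = 0.00195.

0.0020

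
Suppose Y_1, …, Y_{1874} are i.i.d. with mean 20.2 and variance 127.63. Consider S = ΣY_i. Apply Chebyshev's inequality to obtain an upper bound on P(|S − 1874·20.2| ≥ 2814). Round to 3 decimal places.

Var(S) = n·Var(Y_i) = 1874·127.63 = 239178.62.
Chebyshev: P(|S − 1874·20.2| ≥ 2814) ≤ Var(S)/2814² = 239178.62/7918596 = 0.0302.

0.030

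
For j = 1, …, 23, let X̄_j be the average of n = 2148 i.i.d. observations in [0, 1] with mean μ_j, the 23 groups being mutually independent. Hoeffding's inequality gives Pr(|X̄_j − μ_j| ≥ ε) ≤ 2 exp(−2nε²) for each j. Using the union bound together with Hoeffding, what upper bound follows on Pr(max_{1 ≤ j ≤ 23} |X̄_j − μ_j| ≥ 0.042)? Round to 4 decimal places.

0.0235

Per-experiment Hoeffding bound: 2·exp(−2·2148·0.042²) = 2·exp(−7.57814) = 0.001023.
Union bound over 23 events: 23·0.001023 = 0.02353.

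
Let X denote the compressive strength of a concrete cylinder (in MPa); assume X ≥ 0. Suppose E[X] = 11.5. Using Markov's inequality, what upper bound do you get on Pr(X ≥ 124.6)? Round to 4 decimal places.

Markov's inequality: for a non-negative random variable, Pr(X ≥ a) ≤ E[X]/a.
Here E[X] = 11.5 and a = 124.6, so the bound is 11.5/124.6 = 0.0923.

0.0923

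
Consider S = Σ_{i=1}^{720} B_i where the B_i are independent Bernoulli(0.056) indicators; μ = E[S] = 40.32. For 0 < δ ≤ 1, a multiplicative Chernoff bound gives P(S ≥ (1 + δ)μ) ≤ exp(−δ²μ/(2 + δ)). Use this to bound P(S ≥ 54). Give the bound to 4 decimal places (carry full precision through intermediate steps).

0.1375

Write 54 = (1 + δ)μ, so δ = 54/40.32 − 1 = 0.3392857…
Then the exponent is δ²μ/(2 + δ) = (54 − μ)² / (μ·(2 + δ)) = 1.984122.
Bound = exp(−1.984122) = 0.13750.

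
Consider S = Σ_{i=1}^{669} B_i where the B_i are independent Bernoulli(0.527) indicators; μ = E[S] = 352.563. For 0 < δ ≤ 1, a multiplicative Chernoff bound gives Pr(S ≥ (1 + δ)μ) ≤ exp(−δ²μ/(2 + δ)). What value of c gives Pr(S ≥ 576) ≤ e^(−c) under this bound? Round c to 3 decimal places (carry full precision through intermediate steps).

53.765

Write 576 = (1 + δ)μ, so δ = 576/352.563 − 1 = 0.6337506…
Then the exponent is δ²μ/(2 + δ) = (576 − μ)² / (μ·(2 + δ)) = 53.764896.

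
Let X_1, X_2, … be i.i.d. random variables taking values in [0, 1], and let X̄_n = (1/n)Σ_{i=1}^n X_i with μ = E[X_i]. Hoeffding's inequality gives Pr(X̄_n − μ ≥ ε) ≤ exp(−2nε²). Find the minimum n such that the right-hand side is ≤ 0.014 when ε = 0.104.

198

Require exp(−2nε²) ≤ 0.014, i.e. 2nε² ≥ ln(1/0.014) = 4.268698.
So n ≥ 4.268698 / (2·0.104²) = 197.333.
The smallest integer n is 198.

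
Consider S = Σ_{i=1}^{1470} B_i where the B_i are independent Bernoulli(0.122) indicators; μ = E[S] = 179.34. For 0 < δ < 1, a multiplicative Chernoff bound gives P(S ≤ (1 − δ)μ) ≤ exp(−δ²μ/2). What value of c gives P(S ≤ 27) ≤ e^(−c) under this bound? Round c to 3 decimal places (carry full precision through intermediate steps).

64.702

Write 27 = (1 − δ)μ, so δ = 1 − 27/179.34 = 0.849448…
Then the exponent is δ²μ/2 = (μ − 27)²/(2μ) = 64.702452.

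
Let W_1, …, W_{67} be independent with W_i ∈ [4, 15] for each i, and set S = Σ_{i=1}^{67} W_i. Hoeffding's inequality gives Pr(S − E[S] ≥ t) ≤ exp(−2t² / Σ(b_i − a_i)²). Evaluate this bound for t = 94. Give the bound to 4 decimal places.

Σ(b_i − a_i)² = 67·(11)² = 8107.
Exponent = 2·94²/8107 = 2.1798.
Bound = exp(−2.1798) = 0.11306.

0.1131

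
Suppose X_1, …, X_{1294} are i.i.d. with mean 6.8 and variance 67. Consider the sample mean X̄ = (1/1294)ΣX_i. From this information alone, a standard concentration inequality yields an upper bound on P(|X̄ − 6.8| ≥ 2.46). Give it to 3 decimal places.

With mean and variance of each term known, Chebyshev's inequality bounds the deviation of the sum (or sample mean).
Var(X̄) = Var(X_i)/n = 67/1294 = 0.051777.
Chebyshev: P(|X̄ − 6.8| ≥ 2.46) ≤ Var(X̄)/(2.46)² = 67/(1294·2.46²) = 0.0086.

0.009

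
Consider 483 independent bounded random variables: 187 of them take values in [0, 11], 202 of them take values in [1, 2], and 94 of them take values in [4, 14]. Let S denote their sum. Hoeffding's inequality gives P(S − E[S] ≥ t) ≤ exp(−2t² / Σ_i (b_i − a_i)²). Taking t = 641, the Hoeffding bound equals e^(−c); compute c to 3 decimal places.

25.498

Σ(b_i − a_i)² = 187·11² + 202·1² + 94·10² = 32229.
c = 2t² / 32229 = 2·641² / 32229 = 25.4976.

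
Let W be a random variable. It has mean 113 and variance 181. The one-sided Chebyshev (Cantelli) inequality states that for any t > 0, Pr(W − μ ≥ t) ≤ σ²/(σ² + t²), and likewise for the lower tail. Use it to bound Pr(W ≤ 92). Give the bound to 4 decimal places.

Here σ² = 181 and t = 21, so σ² + t² = 622.
Cantelli's bound: 181/622 = 0.2910.

0.2910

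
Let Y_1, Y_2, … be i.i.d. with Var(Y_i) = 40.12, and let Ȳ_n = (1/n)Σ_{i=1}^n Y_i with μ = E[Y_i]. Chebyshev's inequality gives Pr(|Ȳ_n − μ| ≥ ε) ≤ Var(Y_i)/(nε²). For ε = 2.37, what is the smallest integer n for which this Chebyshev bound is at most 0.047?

Require 40.12/(n·2.37²) ≤ 0.047, i.e. n ≥ 40.12/(0.047·2.37²) = 151.973.
The smallest integer n is 152.

152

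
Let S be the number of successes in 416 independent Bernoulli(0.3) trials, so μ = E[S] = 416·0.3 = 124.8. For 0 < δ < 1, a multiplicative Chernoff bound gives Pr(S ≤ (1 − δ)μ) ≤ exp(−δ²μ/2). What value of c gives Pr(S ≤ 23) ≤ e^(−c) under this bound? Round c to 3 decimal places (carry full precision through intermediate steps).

Write 23 = (1 − δ)μ, so δ = 1 − 23/124.8 = 0.8157051…
Then the exponent is δ²μ/2 = (μ − 23)²/(2μ) = 41.519391.

41.519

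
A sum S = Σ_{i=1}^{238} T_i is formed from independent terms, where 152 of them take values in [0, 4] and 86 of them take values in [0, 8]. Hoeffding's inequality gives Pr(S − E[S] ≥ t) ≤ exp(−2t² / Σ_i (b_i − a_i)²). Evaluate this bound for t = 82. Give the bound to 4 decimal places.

Σ(b_i − a_i)² = 152·4² + 86·8² = 7936.
Exponent = 2·82² / 7936 = 1.69456.
Bound = exp(−1.69456) = 0.18368.

0.1837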